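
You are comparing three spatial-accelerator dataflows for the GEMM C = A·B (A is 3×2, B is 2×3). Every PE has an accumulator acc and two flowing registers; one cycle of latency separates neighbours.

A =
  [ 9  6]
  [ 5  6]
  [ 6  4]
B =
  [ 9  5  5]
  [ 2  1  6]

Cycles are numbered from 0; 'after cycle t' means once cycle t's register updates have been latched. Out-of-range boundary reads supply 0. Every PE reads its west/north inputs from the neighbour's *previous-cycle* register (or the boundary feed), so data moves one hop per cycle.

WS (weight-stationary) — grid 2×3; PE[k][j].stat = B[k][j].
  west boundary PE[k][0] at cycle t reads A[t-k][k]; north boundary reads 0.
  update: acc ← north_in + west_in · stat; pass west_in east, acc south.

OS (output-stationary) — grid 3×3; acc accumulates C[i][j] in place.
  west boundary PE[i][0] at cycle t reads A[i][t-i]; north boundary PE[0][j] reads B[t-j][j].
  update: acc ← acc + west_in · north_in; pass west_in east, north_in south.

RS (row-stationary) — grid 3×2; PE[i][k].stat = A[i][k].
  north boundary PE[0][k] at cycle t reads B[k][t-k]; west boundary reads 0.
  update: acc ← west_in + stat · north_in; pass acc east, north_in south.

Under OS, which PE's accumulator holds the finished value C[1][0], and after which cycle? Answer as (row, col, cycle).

(row, col, cycle) = (1, 0, 2)

OS — PE[1][0] is where C[1][0] collects:
  0: (1,0).acc=0  regs=<0,0>
  1: (1,0).acc=45  regs=<5,9>
  2: (1,0).acc=57  regs=<6,2>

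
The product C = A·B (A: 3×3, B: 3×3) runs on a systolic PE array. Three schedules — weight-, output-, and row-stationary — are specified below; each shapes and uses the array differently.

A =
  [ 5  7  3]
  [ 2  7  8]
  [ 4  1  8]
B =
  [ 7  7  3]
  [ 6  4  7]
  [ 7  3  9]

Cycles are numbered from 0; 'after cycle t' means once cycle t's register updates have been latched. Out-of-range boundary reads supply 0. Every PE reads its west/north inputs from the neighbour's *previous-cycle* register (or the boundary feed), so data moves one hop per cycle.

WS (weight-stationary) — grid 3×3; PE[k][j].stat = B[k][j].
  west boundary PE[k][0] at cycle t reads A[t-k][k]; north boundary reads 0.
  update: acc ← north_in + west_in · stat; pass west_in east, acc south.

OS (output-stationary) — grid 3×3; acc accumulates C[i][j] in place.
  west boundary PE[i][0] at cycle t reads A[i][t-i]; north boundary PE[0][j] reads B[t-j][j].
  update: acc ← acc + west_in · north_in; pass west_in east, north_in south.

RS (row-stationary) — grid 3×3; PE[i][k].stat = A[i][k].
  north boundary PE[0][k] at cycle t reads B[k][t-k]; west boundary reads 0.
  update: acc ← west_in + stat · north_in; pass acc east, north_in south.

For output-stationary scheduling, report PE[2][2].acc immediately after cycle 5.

OS on a 3×3 grid — tracing PE[2][2] and its feeders:
  step 0 · PE1,2: acc=0; fwd→0 fwd↓0
  step 0 · PE2,1: acc=0; fwd→0 fwd↓0
  step 0 · PE2,2: acc=0; fwd→0 fwd↓0
  step 1 · PE1,2: acc=0; fwd→0 fwd↓0
  step 1 · PE2,1: acc=0; fwd→0 fwd↓0
  step 1 · PE2,2: acc=0; fwd→0 fwd↓0
  step 2 · PE1,2: acc=0; fwd→0 fwd↓0
  step 2 · PE2,1: acc=0; fwd→0 fwd↓0
  step 2 · PE2,2: acc=0; fwd→0 fwd↓0
  step 3 · PE1,2: acc=6; fwd→2 fwd↓3
  step 3 · PE2,1: acc=28; fwd→4 fwd↓7
  step 3 · PE2,2: acc=0; fwd→0 fwd↓0
  step 4 · PE1,2: acc=55; fwd→7 fwd↓7
  step 4 · PE2,1: acc=32; fwd→1 fwd↓4
  step 4 · PE2,2: acc=12; fwd→4 fwd↓3
  step 5 · PE1,2: acc=127; fwd→8 fwd↓9
  step 5 · PE2,1: acc=56; fwd→8 fwd↓3
  step 5 · PE2,2: acc=19; fwd→1 fwd↓7

PE[2][2].acc = 19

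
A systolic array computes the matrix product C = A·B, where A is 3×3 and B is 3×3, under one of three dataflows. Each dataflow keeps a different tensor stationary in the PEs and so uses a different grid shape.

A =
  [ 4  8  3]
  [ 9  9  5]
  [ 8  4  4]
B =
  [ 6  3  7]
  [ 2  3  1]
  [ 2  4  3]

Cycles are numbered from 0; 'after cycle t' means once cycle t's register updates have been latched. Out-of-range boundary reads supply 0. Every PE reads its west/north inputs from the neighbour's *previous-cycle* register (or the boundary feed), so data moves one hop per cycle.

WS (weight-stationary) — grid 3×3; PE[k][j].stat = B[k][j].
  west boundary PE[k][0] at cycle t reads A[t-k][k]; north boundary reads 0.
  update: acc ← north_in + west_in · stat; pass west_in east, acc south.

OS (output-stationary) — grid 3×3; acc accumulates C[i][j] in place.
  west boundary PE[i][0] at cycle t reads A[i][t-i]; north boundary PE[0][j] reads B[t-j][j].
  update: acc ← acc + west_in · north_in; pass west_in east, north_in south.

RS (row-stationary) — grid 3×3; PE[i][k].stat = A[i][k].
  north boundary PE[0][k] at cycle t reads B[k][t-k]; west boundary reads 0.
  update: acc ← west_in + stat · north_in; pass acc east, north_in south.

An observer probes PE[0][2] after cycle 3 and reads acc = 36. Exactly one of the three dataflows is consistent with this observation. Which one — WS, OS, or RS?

dataflow = OS

Under WS (3×3), PE[0][2]:
  step 0 · PE0,2: acc=0; fwd→0 fwd↓0
  step 1 · PE0,2: acc=0; fwd→0 fwd↓0
  step 2 · PE0,2: acc=28; fwd→4 fwd↓28
  step 3 · PE0,2: acc=63; fwd→9 fwd↓63
Under OS (3×3), PE[0][2]:
  step 0 · PE0,2: acc=0; fwd→0 fwd↓0
  step 1 · PE0,2: acc=0; fwd→0 fwd↓0
  step 2 · PE0,2: acc=28; fwd→4 fwd↓7
  step 3 · PE0,2: acc=36; fwd→8 fwd↓1
Under RS (3×3), PE[0][2]:
  step 0 · PE0,2: acc=0; fwd→0 fwd↓0
  step 1 · PE0,2: acc=0; fwd→0 fwd↓0
  step 2 · PE0,2: acc=46; fwd→46 fwd↓2
  step 3 · PE0,2: acc=48; fwd→48 fwd↓4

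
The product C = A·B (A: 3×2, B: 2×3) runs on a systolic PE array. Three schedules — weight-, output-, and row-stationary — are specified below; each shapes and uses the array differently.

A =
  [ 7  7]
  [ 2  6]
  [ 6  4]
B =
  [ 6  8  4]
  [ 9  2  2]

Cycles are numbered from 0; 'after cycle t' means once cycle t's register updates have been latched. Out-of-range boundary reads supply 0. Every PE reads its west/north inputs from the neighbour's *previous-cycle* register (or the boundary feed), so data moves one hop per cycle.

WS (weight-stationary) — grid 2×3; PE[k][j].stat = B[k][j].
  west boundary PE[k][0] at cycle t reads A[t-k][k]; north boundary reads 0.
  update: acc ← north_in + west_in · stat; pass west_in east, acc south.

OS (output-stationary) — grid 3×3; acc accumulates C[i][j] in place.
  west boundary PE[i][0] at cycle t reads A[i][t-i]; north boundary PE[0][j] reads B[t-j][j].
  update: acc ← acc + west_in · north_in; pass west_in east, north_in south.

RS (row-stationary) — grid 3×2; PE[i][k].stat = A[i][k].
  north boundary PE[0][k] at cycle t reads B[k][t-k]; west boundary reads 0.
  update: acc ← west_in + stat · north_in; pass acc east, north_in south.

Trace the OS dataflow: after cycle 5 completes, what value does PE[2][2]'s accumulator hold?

OS (3×3). Following PE[2][2] plus its west/north inputs:
  0: (1,2).acc=0  regs=<0,0>
  0: (2,1).acc=0  regs=<0,0>
  0: (2,2).acc=0  regs=<0,0>
  1: (1,2).acc=0  regs=<0,0>
  1: (2,1).acc=0  regs=<0,0>
  1: (2,2).acc=0  regs=<0,0>
  2: (1,2).acc=0  regs=<0,0>
  2: (2,1).acc=0  regs=<0,0>
  2: (2,2).acc=0  regs=<0,0>
  3: (1,2).acc=8  regs=<2,4>
  3: (2,1).acc=48  regs=<6,8>
  3: (2,2).acc=0  regs=<0,0>
  4: (1,2).acc=20  regs=<6,2>
  4: (2,1).acc=56  regs=<4,2>
  4: (2,2).acc=24  regs=<6,4>
  5: (1,2).acc=20  regs=<0,0>
  5: (2,1).acc=56  regs=<0,0>
  5: (2,2).acc=32  regs=<4,2>

PE[2][2].acc = 32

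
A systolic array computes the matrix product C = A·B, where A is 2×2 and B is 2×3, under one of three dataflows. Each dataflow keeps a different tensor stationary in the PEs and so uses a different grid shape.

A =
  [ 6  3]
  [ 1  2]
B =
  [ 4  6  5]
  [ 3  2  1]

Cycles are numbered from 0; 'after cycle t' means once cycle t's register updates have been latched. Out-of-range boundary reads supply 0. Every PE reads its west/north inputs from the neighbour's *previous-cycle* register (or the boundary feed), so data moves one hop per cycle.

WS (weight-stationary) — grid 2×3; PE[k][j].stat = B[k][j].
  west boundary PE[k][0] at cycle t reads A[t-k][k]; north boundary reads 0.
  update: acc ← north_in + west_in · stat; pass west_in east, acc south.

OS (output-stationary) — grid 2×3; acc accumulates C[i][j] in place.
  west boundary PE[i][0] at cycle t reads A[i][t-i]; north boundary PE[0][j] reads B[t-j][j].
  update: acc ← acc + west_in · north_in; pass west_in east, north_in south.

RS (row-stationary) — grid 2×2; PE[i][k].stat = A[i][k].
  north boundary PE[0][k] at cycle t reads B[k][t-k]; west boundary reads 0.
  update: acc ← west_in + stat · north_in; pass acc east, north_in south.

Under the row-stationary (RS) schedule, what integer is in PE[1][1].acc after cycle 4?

Tracing RS — 2×2 array, target PE[1][1]:
  [0] (0,1) acc=0 (h:0 v:0)
  [0] (1,0) acc=0 (h:0 v:0)
  [0] (1,1) acc=0 (h:0 v:0)
  [1] (0,1) acc=33 (h:33 v:3)
  [1] (1,0) acc=4 (h:4 v:4)
  [1] (1,1) acc=0 (h:0 v:0)
  [2] (0,1) acc=42 (h:42 v:2)
  [2] (1,0) acc=6 (h:6 v:6)
  [2] (1,1) acc=10 (h:10 v:3)
  [3] (0,1) acc=33 (h:33 v:1)
  [3] (1,0) acc=5 (h:5 v:5)
  [3] (1,1) acc=10 (h:10 v:2)
  [4] (0,1) acc=0 (h:0 v:0)
  [4] (1,0) acc=0 (h:0 v:0)
  [4] (1,1) acc=7 (h:7 v:1)

PE[1][1].acc = 7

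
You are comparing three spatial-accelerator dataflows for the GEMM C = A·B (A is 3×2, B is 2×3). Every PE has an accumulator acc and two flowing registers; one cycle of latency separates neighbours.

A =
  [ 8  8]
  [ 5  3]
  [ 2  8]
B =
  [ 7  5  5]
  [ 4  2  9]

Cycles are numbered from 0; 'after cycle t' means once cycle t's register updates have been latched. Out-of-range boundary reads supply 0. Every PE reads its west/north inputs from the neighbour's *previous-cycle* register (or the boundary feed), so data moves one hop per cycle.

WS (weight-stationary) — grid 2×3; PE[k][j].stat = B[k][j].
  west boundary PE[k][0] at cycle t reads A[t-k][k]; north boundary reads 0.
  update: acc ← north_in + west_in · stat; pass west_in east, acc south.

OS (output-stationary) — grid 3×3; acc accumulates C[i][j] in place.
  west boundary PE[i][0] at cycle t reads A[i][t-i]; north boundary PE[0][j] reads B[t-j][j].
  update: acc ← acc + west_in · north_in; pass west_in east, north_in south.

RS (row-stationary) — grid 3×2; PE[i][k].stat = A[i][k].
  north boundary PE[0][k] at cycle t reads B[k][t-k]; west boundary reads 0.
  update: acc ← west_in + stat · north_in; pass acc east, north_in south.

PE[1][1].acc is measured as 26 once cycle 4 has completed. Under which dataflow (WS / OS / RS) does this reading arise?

— WS: 2×3; PE[1][1] trace:
  [0] (1,1) acc=0 (h:0 v:0)
  [1] (1,1) acc=0 (h:0 v:0)
  [2] (1,1) acc=56 (h:8 v:56)
  [3] (1,1) acc=31 (h:3 v:31)
  [4] (1,1) acc=26 (h:8 v:26)
— OS: 3×3; PE[1][1] trace:
  [0] (1,1) acc=0 (h:0 v:0)
  [1] (1,1) acc=0 (h:0 v:0)
  [2] (1,1) acc=25 (h:5 v:5)
  [3] (1,1) acc=31 (h:3 v:2)
  [4] (1,1) acc=31 (h:0 v:0)
— RS: 3×2; PE[1][1] trace:
  [0] (1,1) acc=0 (h:0 v:0)
  [1] (1,1) acc=0 (h:0 v:0)
  [2] (1,1) acc=47 (h:47 v:4)
  [3] (1,1) acc=31 (h:31 v:2)
  [4] (1,1) acc=52 (h:52 v:9)

dataflow = WS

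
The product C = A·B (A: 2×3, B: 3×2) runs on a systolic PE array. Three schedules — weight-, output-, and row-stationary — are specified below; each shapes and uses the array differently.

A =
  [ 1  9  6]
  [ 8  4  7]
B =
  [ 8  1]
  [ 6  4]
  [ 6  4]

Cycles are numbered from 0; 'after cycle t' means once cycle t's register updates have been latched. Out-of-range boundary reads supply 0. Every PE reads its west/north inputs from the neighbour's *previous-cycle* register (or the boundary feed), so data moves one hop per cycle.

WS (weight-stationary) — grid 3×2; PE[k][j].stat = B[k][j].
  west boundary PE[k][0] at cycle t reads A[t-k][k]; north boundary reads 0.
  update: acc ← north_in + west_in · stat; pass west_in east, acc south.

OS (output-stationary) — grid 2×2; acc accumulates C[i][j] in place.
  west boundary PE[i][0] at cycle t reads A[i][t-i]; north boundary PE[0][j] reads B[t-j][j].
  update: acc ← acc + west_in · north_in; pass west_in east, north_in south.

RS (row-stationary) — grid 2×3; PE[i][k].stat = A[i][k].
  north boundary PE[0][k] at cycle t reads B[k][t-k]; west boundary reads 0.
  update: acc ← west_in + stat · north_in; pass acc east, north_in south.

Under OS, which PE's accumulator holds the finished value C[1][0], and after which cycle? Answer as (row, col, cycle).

(row, col, cycle) = (1, 0, 3)

OS — PE[1][0] is where C[1][0] collects:
  t=0 PE[1][0]: acc=0 h=0 v=0
  t=1 PE[1][0]: acc=64 h=8 v=8
  t=2 PE[1][0]: acc=88 h=4 v=6
  t=3 PE[1][0]: acc=130 h=7 v=6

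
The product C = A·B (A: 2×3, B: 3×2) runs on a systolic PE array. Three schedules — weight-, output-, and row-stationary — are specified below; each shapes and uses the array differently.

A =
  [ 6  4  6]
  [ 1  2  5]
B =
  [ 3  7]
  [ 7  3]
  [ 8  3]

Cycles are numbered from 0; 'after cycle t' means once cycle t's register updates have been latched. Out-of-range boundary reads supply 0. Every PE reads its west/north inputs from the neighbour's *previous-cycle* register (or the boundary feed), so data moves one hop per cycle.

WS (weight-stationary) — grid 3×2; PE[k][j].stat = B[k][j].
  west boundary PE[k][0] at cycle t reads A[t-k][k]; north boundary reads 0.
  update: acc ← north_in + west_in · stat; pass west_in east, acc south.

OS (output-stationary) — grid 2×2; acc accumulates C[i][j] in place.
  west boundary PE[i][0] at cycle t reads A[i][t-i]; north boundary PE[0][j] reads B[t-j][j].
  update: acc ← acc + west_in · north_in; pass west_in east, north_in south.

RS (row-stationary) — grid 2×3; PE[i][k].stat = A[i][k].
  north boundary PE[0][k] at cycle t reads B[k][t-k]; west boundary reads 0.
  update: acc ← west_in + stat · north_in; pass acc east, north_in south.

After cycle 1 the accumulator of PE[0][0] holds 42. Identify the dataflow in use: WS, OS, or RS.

Under WS (3×2), PE[0][0]:
  @0  [0,0]  acc 18  |  →6  ↓18
  @1  [0,0]  acc 3  |  →1  ↓3
Under OS (2×2), PE[0][0]:
  @0  [0,0]  acc 18  |  →6  ↓3
  @1  [0,0]  acc 46  |  →4  ↓7
Under RS (2×3), PE[0][0]:
  @0  [0,0]  acc 18  |  →18  ↓3
  @1  [0,0]  acc 42  |  →42  ↓7

dataflow = RS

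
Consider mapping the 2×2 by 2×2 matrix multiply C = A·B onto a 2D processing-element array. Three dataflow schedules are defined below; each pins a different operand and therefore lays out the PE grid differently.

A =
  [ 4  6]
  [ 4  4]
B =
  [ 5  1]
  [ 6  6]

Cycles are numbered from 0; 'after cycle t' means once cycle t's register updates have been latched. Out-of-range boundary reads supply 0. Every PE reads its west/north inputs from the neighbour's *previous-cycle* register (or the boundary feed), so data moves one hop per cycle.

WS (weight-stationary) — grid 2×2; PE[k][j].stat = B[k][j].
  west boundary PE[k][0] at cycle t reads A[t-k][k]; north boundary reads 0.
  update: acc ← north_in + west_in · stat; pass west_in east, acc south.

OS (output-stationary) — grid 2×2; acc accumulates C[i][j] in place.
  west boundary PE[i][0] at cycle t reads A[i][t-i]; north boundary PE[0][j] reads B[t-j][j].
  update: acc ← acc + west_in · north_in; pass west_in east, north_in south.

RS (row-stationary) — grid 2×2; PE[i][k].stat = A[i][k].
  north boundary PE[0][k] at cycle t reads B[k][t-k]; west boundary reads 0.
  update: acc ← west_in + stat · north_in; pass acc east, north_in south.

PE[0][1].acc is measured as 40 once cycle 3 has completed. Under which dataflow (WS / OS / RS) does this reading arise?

dataflow = OS

— WS: 2×2; PE[0][1] trace:
  step 0 · PE0,1: acc=0; fwd→0 fwd↓0
  step 1 · PE0,1: acc=4; fwd→4 fwd↓4
  step 2 · PE0,1: acc=4; fwd→4 fwd↓4
  step 3 · PE0,1: acc=0; fwd→0 fwd↓0
— OS: 2×2; PE[0][1] trace:
  step 0 · PE0,1: acc=0; fwd→0 fwd↓0
  step 1 · PE0,1: acc=4; fwd→4 fwd↓1
  step 2 · PE0,1: acc=40; fwd→6 fwd↓6
  step 3 · PE0,1: acc=40; fwd→0 fwd↓0
— RS: 2×2; PE[0][1] trace:
  step 0 · PE0,1: acc=0; fwd→0 fwd↓0
  step 1 · PE0,1: acc=56; fwd→56 fwd↓6
  step 2 · PE0,1: acc=40; fwd→40 fwd↓6
  step 3 · PE0,1: acc=0; fwd→0 fwd↓0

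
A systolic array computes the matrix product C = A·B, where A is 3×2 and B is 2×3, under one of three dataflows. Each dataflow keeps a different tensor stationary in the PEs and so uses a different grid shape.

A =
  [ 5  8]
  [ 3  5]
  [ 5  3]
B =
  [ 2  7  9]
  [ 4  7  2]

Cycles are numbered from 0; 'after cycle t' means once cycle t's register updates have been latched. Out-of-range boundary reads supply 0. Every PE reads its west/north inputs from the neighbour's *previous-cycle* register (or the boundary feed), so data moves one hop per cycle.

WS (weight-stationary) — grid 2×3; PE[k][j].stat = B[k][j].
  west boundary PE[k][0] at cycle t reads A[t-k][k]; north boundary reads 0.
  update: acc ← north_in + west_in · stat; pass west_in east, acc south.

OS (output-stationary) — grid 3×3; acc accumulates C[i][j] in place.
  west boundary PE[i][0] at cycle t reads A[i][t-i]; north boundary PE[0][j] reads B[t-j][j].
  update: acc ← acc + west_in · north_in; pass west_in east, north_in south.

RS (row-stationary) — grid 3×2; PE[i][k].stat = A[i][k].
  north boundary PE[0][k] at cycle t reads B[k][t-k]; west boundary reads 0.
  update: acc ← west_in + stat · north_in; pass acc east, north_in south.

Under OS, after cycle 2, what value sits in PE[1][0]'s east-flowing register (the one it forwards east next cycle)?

OS on a 3×3 grid — tracing PE[1][0] and its feeders:
  [0] (0,0) acc=10 (h:5 v:2)
  [0] (1,0) acc=0 (h:0 v:0)
  [1] (0,0) acc=42 (h:8 v:4)
  [1] (1,0) acc=6 (h:3 v:2)
  [2] (0,0) acc=42 (h:0 v:0)
  [2] (1,0) acc=26 (h:5 v:4)

register = 5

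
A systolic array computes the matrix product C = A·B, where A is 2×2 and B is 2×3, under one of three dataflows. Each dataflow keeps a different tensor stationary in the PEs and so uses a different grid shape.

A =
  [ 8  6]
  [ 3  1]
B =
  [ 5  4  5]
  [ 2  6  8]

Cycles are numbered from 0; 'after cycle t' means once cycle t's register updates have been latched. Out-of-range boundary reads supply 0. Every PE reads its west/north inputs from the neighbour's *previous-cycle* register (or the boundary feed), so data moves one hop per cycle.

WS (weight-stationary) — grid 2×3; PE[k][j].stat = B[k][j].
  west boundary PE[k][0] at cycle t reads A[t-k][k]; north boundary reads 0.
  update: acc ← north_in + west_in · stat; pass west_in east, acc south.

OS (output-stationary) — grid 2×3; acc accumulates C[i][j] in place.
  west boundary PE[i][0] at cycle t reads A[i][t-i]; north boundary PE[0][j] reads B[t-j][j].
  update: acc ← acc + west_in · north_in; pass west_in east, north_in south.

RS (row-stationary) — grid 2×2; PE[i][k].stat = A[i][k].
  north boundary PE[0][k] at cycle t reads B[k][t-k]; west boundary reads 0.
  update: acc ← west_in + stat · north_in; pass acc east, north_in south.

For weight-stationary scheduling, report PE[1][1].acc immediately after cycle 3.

Tracing WS — 2×3 array, target PE[1][1]:
  @0  [0,1]  acc 0  |  →0  ↓0
  @0  [1,0]  acc 0  |  →0  ↓0
  @0  [1,1]  acc 0  |  →0  ↓0
  @1  [0,1]  acc 32  |  →8  ↓32
  @1  [1,0]  acc 52  |  →6  ↓52
  @1  [1,1]  acc 0  |  →0  ↓0
  @2  [0,1]  acc 12  |  →3  ↓12
  @2  [1,0]  acc 17  |  →1  ↓17
  @2  [1,1]  acc 68  |  →6  ↓68
  @3  [0,1]  acc 0  |  →0  ↓0
  @3  [1,0]  acc 0  |  →0  ↓0
  @3  [1,1]  acc 18  |  →1  ↓18

PE[1][1].acc = 18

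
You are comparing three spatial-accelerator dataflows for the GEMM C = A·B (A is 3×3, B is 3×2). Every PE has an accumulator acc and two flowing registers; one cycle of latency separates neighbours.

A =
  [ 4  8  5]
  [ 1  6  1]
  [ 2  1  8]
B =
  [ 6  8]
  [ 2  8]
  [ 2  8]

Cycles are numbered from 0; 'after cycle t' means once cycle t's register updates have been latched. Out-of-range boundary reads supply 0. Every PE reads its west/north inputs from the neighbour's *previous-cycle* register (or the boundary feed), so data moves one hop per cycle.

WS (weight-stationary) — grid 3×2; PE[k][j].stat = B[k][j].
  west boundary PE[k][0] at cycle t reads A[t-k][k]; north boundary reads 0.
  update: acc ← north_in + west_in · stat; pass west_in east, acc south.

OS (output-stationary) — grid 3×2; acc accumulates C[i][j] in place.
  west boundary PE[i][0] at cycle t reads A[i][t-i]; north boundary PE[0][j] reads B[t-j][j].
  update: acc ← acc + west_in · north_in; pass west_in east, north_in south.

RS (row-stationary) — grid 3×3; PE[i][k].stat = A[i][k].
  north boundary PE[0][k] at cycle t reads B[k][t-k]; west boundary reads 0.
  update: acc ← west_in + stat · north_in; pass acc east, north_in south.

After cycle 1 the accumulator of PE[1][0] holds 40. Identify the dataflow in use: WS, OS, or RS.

dataflow = WS

— WS: 3×2; PE[1][0] trace:
  [0] (1,0) acc=0 (h:0 v:0)
  [1] (1,0) acc=40 (h:8 v:40)
— OS: 3×2; PE[1][0] trace:
  [0] (1,0) acc=0 (h:0 v:0)
  [1] (1,0) acc=6 (h:1 v:6)
— RS: 3×3; PE[1][0] trace:
  [0] (1,0) acc=0 (h:0 v:0)
  [1] (1,0) acc=6 (h:6 v:6)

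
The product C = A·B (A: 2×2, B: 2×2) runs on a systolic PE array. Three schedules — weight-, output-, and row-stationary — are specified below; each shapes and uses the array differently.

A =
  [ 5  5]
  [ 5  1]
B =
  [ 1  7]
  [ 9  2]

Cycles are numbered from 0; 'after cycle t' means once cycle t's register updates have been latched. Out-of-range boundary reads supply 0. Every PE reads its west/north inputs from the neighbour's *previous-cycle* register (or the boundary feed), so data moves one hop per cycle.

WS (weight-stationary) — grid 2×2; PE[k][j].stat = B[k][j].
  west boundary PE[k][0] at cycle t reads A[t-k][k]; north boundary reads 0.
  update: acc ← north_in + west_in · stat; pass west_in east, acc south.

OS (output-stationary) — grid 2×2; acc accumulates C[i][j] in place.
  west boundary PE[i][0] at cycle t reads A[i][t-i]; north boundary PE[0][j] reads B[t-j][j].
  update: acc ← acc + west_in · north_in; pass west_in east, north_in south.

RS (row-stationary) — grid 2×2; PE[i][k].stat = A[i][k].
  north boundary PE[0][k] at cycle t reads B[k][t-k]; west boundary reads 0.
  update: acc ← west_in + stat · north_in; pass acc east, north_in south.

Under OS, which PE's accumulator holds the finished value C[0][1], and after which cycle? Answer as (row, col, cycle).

(row, col, cycle) = (0, 1, 2)

OS: C[0][1] accumulates in PE[0][1]:
  t=0 PE[0][1]: acc=0 h=0 v=0
  t=1 PE[0][1]: acc=35 h=5 v=7
  t=2 PE[0][1]: acc=45 h=5 v=2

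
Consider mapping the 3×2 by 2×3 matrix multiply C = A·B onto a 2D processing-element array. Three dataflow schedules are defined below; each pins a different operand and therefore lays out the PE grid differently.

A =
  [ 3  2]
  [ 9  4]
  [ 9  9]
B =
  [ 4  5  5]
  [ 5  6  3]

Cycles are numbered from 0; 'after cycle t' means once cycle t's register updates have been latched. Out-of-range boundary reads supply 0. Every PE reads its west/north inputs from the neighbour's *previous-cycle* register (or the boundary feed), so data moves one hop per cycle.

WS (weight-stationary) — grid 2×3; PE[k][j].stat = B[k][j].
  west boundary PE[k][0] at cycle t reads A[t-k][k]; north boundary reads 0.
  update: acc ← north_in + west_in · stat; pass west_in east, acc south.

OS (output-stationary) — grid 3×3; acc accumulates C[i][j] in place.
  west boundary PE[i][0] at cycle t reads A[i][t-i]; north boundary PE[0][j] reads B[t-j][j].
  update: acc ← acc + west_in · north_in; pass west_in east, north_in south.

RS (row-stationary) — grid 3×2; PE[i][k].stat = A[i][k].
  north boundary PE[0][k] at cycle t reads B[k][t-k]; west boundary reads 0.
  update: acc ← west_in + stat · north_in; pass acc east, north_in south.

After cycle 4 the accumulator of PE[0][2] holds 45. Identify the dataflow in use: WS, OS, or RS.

WS (2×3 grid), PE[0][2]:
  [0] (0,2) acc=0 (h:0 v:0)
  [1] (0,2) acc=0 (h:0 v:0)
  [2] (0,2) acc=15 (h:3 v:15)
  [3] (0,2) acc=45 (h:9 v:45)
  [4] (0,2) acc=45 (h:9 v:45)
OS (3×3 grid), PE[0][2]:
  [0] (0,2) acc=0 (h:0 v:0)
  [1] (0,2) acc=0 (h:0 v:0)
  [2] (0,2) acc=15 (h:3 v:5)
  [3] (0,2) acc=21 (h:2 v:3)
  [4] (0,2) acc=21 (h:0 v:0)
RS: PE[0][2] is outside its 3×2 grid.

dataflow = WS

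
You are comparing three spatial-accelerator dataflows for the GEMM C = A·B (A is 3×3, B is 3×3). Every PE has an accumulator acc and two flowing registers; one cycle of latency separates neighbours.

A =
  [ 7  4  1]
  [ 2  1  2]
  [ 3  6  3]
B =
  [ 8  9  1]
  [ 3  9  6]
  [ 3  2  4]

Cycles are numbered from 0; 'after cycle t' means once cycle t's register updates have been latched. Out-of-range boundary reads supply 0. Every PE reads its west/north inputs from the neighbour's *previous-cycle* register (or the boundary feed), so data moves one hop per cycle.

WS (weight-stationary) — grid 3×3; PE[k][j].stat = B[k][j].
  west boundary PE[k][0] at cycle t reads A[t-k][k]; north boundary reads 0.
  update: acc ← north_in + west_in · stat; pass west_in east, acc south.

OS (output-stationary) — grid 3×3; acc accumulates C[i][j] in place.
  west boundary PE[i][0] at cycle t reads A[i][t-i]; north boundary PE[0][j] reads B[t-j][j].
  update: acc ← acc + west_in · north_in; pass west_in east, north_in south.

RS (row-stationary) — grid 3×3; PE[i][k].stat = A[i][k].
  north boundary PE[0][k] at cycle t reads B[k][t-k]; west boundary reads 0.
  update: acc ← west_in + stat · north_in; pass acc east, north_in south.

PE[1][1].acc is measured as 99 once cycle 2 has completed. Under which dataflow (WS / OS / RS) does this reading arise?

dataflow = WS

— WS: 3×3; PE[1][1] trace:
  step 0 · PE1,1: acc=0; fwd→0 fwd↓0
  step 1 · PE1,1: acc=0; fwd→0 fwd↓0
  step 2 · PE1,1: acc=99; fwd→4 fwd↓99
— OS: 3×3; PE[1][1] trace:
  step 0 · PE1,1: acc=0; fwd→0 fwd↓0
  step 1 · PE1,1: acc=0; fwd→0 fwd↓0
  step 2 · PE1,1: acc=18; fwd→2 fwd↓9
— RS: 3×3; PE[1][1] trace:
  step 0 · PE1,1: acc=0; fwd→0 fwd↓0
  step 1 · PE1,1: acc=0; fwd→0 fwd↓0
  step 2 · PE1,1: acc=19; fwd→19 fwd↓3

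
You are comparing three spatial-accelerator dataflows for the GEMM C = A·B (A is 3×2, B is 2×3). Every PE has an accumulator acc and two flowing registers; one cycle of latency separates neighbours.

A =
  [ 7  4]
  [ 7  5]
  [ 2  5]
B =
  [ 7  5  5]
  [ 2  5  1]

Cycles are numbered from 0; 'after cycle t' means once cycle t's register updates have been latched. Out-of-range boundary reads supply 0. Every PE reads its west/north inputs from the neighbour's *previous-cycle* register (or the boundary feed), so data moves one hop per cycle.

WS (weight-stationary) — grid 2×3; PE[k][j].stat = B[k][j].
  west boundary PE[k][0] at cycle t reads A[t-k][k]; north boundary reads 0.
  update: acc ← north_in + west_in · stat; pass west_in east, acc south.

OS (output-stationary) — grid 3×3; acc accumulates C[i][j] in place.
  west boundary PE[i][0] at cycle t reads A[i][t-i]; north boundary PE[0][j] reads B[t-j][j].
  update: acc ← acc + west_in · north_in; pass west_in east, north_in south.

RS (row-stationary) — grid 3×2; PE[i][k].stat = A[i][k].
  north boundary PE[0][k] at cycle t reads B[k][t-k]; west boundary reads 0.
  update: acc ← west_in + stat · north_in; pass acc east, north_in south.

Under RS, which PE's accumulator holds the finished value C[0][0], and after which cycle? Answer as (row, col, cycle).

(row, col, cycle) = (0, 1, 1)

RS — PE[0][1] is where C[0][0] collects:
  0: (0,1).acc=0  regs=<0,0>
  1: (0,1).acc=57  regs=<57,2>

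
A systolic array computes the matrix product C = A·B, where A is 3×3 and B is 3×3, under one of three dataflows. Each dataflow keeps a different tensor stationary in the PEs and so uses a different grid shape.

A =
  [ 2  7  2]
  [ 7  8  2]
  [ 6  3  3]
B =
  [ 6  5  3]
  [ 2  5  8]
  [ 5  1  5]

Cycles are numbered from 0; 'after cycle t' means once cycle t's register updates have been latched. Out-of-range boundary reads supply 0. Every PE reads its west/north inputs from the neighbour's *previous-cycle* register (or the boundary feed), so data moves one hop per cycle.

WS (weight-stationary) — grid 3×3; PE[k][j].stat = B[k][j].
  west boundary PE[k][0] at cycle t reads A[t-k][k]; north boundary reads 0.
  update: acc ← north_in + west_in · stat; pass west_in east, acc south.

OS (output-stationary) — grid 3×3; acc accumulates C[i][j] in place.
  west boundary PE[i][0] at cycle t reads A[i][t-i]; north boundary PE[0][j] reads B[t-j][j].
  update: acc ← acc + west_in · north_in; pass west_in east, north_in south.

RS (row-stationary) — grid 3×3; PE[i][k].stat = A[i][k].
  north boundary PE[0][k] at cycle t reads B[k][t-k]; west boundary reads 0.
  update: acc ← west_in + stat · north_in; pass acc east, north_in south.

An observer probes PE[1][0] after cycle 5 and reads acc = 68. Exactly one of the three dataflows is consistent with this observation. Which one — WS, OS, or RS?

Under WS (3×3), PE[1][0]:
  cycle 0: PE[1][0] → acc 0, east 0, south 0
  cycle 1: PE[1][0] → acc 26, east 7, south 26
  cycle 2: PE[1][0] → acc 58, east 8, south 58
  cycle 3: PE[1][0] → acc 42, east 3, south 42
  cycle 4: PE[1][0] → acc 0, east 0, south 0
  cycle 5: PE[1][0] → acc 0, east 0, south 0
Under OS (3×3), PE[1][0]:
  cycle 0: PE[1][0] → acc 0, east 0, south 0
  cycle 1: PE[1][0] → acc 42, east 7, south 6
  cycle 2: PE[1][0] → acc 58, east 8, south 2
  cycle 3: PE[1][0] → acc 68, east 2, south 5
  cycle 4: PE[1][0] → acc 68, east 0, south 0
  cycle 5: PE[1][0] → acc 68, east 0, south 0
Under RS (3×3), PE[1][0]:
  cycle 0: PE[1][0] → acc 0, east 0, south 0
  cycle 1: PE[1][0] → acc 42, east 42, south 6
  cycle 2: PE[1][0] → acc 35, east 35, south 5
  cycle 3: PE[1][0] → acc 21, east 21, south 3
  cycle 4: PE[1][0] → acc 0, east 0, south 0
  cycle 5: PE[1][0] → acc 0, east 0, south 0

dataflow = OS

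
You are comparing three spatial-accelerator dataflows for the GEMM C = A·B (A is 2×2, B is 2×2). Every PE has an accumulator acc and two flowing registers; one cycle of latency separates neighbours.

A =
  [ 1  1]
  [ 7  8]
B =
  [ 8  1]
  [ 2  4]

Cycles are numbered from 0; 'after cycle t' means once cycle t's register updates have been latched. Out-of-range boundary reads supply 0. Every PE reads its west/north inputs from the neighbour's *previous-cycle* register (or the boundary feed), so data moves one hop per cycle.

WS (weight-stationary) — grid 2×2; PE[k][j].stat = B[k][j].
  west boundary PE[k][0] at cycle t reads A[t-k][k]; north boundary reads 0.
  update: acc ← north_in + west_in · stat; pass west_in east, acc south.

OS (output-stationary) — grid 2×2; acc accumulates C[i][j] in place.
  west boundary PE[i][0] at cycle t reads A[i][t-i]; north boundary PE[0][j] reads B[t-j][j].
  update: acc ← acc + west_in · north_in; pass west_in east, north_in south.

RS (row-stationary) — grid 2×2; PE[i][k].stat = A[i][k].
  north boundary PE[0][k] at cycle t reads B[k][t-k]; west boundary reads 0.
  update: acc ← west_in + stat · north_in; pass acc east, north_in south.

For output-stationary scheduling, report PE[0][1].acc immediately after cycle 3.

OS on a 2×2 grid — tracing PE[0][1] and its feeders:
  step 0 · PE0,0: acc=8; fwd→1 fwd↓8
  step 0 · PE0,1: acc=0; fwd→0 fwd↓0
  step 1 · PE0,0: acc=10; fwd→1 fwd↓2
  step 1 · PE0,1: acc=1; fwd→1 fwd↓1
  step 2 · PE0,0: acc=10; fwd→0 fwd↓0
  step 2 · PE0,1: acc=5; fwd→1 fwd↓4
  step 3 · PE0,0: acc=10; fwd→0 fwd↓0
  step 3 · PE0,1: acc=5; fwd→0 fwd↓0

PE[0][1].acc = 5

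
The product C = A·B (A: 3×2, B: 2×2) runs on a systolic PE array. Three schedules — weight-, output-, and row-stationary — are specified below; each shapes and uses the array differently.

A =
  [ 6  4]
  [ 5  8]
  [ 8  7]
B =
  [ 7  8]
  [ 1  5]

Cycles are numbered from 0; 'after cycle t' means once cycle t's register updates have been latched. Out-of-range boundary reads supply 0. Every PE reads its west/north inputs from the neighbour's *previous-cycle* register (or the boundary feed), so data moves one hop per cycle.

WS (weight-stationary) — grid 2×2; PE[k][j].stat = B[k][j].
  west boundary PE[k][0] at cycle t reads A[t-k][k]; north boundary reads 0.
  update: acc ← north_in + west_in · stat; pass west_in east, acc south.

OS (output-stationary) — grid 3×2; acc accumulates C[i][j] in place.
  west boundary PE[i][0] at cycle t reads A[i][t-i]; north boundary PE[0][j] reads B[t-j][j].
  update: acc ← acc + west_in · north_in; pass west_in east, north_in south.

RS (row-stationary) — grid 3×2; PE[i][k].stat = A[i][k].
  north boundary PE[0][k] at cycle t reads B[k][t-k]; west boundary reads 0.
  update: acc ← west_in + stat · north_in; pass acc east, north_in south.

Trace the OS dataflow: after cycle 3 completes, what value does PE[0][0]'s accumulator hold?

PE[0][0].acc = 46

OS on a 3×2 grid — tracing PE[0][0] and its feeders:
  t=0 PE[0][0]: acc=42 h=6 v=7
  t=1 PE[0][0]: acc=46 h=4 v=1
  t=2 PE[0][0]: acc=46 h=0 v=0
  t=3 PE[0][0]: acc=46 h=0 v=0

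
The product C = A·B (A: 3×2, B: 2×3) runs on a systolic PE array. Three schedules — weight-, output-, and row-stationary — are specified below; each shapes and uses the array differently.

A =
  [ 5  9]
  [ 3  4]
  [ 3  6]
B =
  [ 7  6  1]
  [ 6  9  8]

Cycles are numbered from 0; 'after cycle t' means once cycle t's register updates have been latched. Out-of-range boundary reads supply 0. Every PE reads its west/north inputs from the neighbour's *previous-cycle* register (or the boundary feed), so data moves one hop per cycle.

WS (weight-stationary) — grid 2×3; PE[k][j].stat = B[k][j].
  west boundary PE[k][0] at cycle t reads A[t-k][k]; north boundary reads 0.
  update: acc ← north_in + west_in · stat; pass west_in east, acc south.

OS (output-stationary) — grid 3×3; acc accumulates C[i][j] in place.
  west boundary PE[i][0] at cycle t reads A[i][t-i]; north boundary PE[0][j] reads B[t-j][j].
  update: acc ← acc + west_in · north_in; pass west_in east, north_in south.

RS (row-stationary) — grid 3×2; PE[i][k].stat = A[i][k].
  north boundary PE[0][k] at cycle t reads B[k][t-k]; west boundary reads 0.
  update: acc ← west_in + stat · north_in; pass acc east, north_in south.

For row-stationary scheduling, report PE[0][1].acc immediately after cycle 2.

RS 3×2: PE[0][1] cycle-by-cycle (with neighbour feeds):
  [0] (0,0) acc=35 (h:35 v:7)
  [0] (0,1) acc=0 (h:0 v:0)
  [1] (0,0) acc=30 (h:30 v:6)
  [1] (0,1) acc=89 (h:89 v:6)
  [2] (0,0) acc=5 (h:5 v:1)
  [2] (0,1) acc=111 (h:111 v:9)

PE[0][1].acc = 111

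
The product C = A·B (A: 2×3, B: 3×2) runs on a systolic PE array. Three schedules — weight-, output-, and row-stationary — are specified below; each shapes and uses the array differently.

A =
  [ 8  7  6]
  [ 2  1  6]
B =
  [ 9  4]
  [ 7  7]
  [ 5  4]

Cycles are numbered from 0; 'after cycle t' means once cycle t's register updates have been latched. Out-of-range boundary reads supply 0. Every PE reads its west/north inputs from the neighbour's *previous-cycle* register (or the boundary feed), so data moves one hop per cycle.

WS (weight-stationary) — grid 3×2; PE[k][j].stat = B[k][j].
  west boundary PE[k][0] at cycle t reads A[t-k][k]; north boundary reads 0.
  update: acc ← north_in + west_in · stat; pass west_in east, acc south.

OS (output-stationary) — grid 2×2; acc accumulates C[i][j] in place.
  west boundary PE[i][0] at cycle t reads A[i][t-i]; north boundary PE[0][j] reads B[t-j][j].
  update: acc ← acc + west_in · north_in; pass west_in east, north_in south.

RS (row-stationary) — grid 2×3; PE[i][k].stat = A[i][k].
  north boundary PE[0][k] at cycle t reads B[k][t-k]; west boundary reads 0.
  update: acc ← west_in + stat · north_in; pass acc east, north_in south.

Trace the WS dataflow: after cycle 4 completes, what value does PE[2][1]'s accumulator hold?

WS on a 3×2 grid — tracing PE[2][1] and its feeders:
  cycle 0: PE[1][1] → acc 0, east 0, south 0
  cycle 0: PE[2][0] → acc 0, east 0, south 0
  cycle 0: PE[2][1] → acc 0, east 0, south 0
  cycle 1: PE[1][1] → acc 0, east 0, south 0
  cycle 1: PE[2][0] → acc 0, east 0, south 0
  cycle 1: PE[2][1] → acc 0, east 0, south 0
  cycle 2: PE[1][1] → acc 81, east 7, south 81
  cycle 2: PE[2][0] → acc 151, east 6, south 151
  cycle 2: PE[2][1] → acc 0, east 0, south 0
  cycle 3: PE[1][1] → acc 15, east 1, south 15
  cycle 3: PE[2][0] → acc 55, east 6, south 55
  cycle 3: PE[2][1] → acc 105, east 6, south 105
  cycle 4: PE[1][1] → acc 0, east 0, south 0
  cycle 4: PE[2][0] → acc 0, east 0, south 0
  cycle 4: PE[2][1] → acc 39, east 6, south 39

PE[2][1].acc = 39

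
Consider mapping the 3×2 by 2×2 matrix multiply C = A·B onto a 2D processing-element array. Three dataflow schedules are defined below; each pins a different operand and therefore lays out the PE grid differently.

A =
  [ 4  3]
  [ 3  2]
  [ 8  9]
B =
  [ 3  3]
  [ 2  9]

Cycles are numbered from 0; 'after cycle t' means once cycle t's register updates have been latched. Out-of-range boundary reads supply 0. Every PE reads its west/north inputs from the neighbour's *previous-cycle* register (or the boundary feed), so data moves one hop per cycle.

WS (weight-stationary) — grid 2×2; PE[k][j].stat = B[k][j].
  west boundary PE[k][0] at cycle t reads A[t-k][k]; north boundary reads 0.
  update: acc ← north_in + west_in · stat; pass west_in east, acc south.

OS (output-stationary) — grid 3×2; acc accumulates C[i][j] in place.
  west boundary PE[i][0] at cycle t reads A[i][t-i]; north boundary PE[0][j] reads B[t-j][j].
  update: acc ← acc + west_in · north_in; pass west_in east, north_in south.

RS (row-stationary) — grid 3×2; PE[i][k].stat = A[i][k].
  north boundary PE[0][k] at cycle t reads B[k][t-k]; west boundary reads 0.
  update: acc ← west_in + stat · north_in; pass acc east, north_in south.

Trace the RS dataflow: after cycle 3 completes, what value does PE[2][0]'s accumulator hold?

RS on a 3×2 grid — tracing PE[2][0] and its feeders:
  cycle 0: PE[1][0] → acc 0, east 0, south 0
  cycle 0: PE[2][0] → acc 0, east 0, south 0
  cycle 1: PE[1][0] → acc 9, east 9, south 3
  cycle 1: PE[2][0] → acc 0, east 0, south 0
  cycle 2: PE[1][0] → acc 9, east 9, south 3
  cycle 2: PE[2][0] → acc 24, east 24, south 3
  cycle 3: PE[1][0] → acc 0, east 0, south 0
  cycle 3: PE[2][0] → acc 24, east 24, south 3

PE[2][0].acc = 24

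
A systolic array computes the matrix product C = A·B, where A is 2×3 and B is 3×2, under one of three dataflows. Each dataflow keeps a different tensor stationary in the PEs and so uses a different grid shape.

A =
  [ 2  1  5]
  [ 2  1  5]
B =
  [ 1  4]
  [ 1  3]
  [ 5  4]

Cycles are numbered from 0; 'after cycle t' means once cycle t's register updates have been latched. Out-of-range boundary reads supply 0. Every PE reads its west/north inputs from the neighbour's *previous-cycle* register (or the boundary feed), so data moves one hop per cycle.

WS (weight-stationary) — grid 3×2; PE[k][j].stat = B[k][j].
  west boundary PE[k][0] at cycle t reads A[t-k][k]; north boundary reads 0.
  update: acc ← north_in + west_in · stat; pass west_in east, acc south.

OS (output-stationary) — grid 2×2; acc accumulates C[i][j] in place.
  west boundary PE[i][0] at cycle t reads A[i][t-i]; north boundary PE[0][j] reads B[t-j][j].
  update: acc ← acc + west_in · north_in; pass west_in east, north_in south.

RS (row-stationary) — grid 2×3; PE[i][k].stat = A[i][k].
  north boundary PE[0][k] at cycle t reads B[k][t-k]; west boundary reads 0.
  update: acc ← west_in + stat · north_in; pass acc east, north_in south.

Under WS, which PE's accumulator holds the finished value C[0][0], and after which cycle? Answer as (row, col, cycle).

(row, col, cycle) = (2, 0, 2)

WS: C[0][0] accumulates in PE[2][0]:
  [0] (2,0) acc=0 (h:0 v:0)
  [1] (2,0) acc=0 (h:0 v:0)
  [2] (2,0) acc=28 (h:5 v:28)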